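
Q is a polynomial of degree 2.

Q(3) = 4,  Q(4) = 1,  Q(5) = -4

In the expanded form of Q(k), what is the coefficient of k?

4

Write Q(k) = ak² + bk + c; the 3 given values yield a linear system in the 3 coefficients.
Solving, Q(k) = -k² + 4k + 1.
The coefficient of k is 4.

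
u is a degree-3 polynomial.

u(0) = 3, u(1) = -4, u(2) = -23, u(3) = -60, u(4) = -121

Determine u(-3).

First differences: -7, -19, -37, -61. Second differences: -12, -18, -24. Third differences: -6, -6.
Level-3 differences are constant, so u has degree 3.
Fitting a degree-3 polynomial gives u(k) = -k³ - 3k² - 3k + 3.
Then u(-3) = 12.

12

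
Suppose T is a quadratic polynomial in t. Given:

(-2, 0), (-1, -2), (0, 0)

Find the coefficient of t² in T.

2

Write T(t) = at² + bt + c; the 3 given values yield a linear system in the 3 coefficients.
Solving, T(t) = 2t² + 4t.
The coefficient of t² is 2.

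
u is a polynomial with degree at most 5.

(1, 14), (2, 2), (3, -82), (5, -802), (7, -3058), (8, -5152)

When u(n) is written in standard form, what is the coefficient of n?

Write u(n) = an^5 + bn^4 + cn³ + dn² + en + p; the 6 given values yield a linear system in the 6 coefficients.
Solving, the leading coefficient vanishes, and u(n) = -n^4 - 3n³ + 7n² + 3n + 8.
The coefficient of n is 3.

3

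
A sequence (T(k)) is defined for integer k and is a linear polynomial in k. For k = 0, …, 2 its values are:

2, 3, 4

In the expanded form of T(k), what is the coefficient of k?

1

First differences: 1, 1.
Level-1 differences are constant, so T has degree 1.
Fitting a degree-1 polynomial gives T(k) = k + 2.
The coefficient of k is 1.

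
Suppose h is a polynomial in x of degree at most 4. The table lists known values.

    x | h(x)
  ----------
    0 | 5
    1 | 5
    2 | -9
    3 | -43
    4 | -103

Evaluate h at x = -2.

-13

First differences: 0, -14, -34, -60. Second differences: -14, -20, -26. Third differences: -6, -6.
Level-3 differences are constant, so h has degree 3.
Fitting a degree-3 polynomial gives h(x) = -x³ - 4x² + 5x + 5.
Then h(-2) = -13.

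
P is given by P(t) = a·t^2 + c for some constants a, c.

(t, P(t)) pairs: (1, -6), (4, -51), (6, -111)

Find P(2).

-15

From P(1) = -6 and P(4) = -51: 1a + c = -6 and 16a + c = -51.
Subtracting: 15a = -45, so a = -3; then c = -6 − (-3)·1 = -3.
So P(t) = -3t² − 3, and P(2) = -15.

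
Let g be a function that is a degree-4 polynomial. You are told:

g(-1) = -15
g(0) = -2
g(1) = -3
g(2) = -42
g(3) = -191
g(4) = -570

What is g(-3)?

First differences: 13, -1, -39, -149, -379. Second differences: -14, -38, -110, -230. Third differences: -24, -72, -120. Fourth differences: -48, -48.
Level-4 differences are constant, so g has degree 4.
Fitting a degree-4 polynomial gives g(m) = -2m^4 - 5m² + 6m - 2.
Then g(-3) = -227.

-227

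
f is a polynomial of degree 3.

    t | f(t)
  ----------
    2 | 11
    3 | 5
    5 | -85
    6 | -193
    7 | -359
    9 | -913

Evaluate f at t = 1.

7

Write f(t) = at³ + bt² + ct + d; the 6 given values yield a linear system in the 4 coefficients.
Solving, f(t) = -2t³ + 7t² - 3t + 5.
Then f(1) = 7.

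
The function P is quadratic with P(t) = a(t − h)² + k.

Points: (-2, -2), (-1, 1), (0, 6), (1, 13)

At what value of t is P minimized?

-3

First differences 3, 5, 7; second difference 2 = 2a, so a = 1.
Expanding, the t-coefficient is −2ah = -2h; matching it to the data gives h = -3, and then k = -3.
So P(t) = 1(t + 3)² − 3.
Hence h = -3.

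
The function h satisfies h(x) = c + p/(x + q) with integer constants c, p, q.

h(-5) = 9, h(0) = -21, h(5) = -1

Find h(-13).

(h(x) − c)(x + q) = p for each data point; the three points give a linear system in c and q, then p follows.
Solving: c = 3, q = 1, p = -24, so h(x) = 3 − 24/(x + 1).
Then h(-13) = 3 − 24/(-12) = 5.

5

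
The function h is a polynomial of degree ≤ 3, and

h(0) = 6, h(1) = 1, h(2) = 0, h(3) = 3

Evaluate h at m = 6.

36

First differences: -5, -1, 3. Second differences: 4, 4.
Level-2 differences are constant, so h has degree 2.
Fitting a degree-2 polynomial gives h(m) = 2m² - 7m + 6.
Then h(6) = 36.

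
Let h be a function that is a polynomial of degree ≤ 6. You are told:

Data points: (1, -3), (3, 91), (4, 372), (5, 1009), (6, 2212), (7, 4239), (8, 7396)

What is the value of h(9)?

12037

Write h(x) = ax^6 + bx^5 + cx^4 + dx³ + ex² + px + q; the 7 given values yield a linear system in the 7 coefficients.
Solving, the top 2 coefficients vanish, and h(x) = 2x^4 - x³ - 4x² - 4x + 4.
Then h(9) = 12037.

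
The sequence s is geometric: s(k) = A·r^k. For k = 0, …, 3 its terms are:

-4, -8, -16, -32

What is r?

2

Consecutive ratio: -8/(-4) = 2, and -16/(-8) = 2, so r = 2.
Then A·2^0 = -4 gives A = -4, and s(k) = -4·2^k.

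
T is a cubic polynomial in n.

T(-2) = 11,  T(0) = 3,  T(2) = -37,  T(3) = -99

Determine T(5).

Write T(n) = an³ + bn² + cn + d; the 4 given values yield a linear system in the 4 coefficients.
Solving, T(n) = -2n³ - 4n² - 4n + 3.
Then T(5) = -367.

-367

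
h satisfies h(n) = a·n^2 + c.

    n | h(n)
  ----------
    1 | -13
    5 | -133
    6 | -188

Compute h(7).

From h(1) = -13 and h(5) = -133: 1a + c = -13 and 25a + c = -133.
Subtracting: 24a = -120, so a = -5; then c = -13 − (-5)·1 = -8.
So h(n) = -5n² − 8, and h(7) = -253.

-253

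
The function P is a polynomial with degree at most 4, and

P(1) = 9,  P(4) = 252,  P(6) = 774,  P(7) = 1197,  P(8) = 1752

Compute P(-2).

Write P(x) = ax^4 + bx³ + cx² + dx + e; the 5 given values yield a linear system in the 5 coefficients.
Solving, the leading coefficient vanishes, and P(x) = 3x³ + 3x² + 3x.
Then P(-2) = -18.

-18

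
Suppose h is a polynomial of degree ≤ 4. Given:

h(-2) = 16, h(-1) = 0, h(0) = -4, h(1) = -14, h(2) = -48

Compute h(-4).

156

First differences: -16, -4, -10, -34. Second differences: 12, -6, -24. Third differences: -18, -18.
Level-3 differences are constant, so h has degree 3.
Fitting a degree-3 polynomial gives h(m) = -3m³ - 3m² - 4m - 4.
Then h(-4) = 156.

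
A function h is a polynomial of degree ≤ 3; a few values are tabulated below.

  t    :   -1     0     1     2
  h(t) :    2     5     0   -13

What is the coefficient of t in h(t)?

-1

Write h(t) = at³ + bt² + ct + d; the 4 given values yield a linear system in the 4 coefficients.
Solving, the leading coefficient vanishes, and h(t) = -4t² - t + 5.
The coefficient of t is -1.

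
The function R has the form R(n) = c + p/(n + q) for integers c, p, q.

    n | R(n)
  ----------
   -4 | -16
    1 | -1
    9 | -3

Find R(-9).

-6

(R(n) − c)(n + q) = p for each data point; the three points give a linear system in c and q, then p follows.
Solving: c = -4, q = 3, p = 12, so R(n) = -4 + 12/(n + 3).
Then R(-9) = -4 + 12/(-6) = -6.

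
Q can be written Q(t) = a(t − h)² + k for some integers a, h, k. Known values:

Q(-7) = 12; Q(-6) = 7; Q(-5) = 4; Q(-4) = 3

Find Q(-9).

28

First differences -5, -3, -1; second difference 2 = 2a, so a = 1.
Expanding, the t-coefficient is −2ah = -2h; matching it to the data gives h = -4, and then k = 3.
So Q(t) = 1(t + 4)² + 3.
Q(-9) = 1·(-5)² + 3 = 28.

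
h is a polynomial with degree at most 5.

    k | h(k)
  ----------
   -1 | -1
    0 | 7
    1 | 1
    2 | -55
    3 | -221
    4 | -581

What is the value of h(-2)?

Write h(k) = ak^5 + bk^4 + ck³ + dk² + ek + p; the 6 given values yield a linear system in the 6 coefficients.
Solving, the leading coefficient vanishes, and h(k) = -k^4 - 4k³ - 6k² + 5k + 7.
Then h(-2) = -11.

-11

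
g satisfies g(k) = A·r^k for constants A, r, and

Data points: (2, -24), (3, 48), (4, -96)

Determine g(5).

192

Consecutive ratio: 48/(-24) = -2, and -96/48 = -2, so r = -2.
Then A·(-2)^2 = -24 gives A = -6, and g(k) = -6·(-2)^k.
g(5) = -6·(-2)^5 = 192.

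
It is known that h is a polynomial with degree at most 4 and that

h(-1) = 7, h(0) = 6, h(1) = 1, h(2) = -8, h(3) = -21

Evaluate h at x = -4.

Write h(x) = ax^4 + bx³ + cx² + dx + e; the 5 given values yield a linear system in the 5 coefficients.
Solving, the top 2 coefficients vanish, and h(x) = -2x² - 3x + 6.
Then h(-4) = -14.

-14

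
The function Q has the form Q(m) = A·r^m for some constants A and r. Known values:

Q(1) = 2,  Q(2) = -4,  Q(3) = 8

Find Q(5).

32

Consecutive ratio: -4/2 = -2, and 8/(-4) = -2, so r = -2.
Then A·(-2)^1 = 2 gives A = -1, and Q(m) = -1·(-2)^m.
Q(5) = -1·(-2)^5 = 32.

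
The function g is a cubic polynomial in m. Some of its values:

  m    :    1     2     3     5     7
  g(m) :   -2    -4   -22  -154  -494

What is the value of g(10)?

-1604

Write g(m) = am³ + bm² + cm + d; the 5 given values yield a linear system in the 4 coefficients.
Solving, g(m) = -2m³ + 4m² - 4.
Then g(10) = -1604.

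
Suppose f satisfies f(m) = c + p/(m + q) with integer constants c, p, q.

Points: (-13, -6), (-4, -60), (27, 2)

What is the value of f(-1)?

(f(m) − c)(m + q) = p for each data point; the three points give a linear system in c and q, then p follows.
Solving: c = 0, q = 3, p = 60, so f(m) = 60/(m + 3).
Then f(-1) = 0 + 60/2 = 30.

30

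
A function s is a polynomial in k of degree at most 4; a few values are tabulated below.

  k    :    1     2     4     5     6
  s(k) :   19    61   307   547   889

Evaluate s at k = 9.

Write s(k) = ak^4 + bk³ + ck² + dk + e; the 5 given values yield a linear system in the 5 coefficients.
Solving, the leading coefficient vanishes, and s(k) = 3k³ + 6k² + 3k + 7.
Then s(9) = 2707.

2707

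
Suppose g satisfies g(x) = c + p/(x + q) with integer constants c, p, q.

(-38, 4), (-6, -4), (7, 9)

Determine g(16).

7

(g(x) − c)(x + q) = p for each data point; the three points give a linear system in c and q, then p follows.
Solving: c = 5, q = 2, p = 36, so g(x) = 5 + 36/(x + 2).
Then g(16) = 5 + 36/18 = 7.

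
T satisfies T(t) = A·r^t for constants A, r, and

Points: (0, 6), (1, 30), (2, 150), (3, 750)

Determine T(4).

Consecutive ratio: 30/6 = 5, and 150/30 = 5, so r = 5.
Then A·5^0 = 6 gives A = 6, and T(t) = 6·5^t.
T(4) = 6·5^4 = 3750.

3750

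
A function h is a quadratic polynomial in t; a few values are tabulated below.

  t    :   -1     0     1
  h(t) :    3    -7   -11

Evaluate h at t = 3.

Write h(t) = at² + bt + c; the 3 given values yield a linear system in the 3 coefficients.
Solving, h(t) = 3t² - 7t - 7.
Then h(3) = -1.

-1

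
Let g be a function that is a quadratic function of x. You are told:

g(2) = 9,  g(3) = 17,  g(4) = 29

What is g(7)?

89

Write g(x) = ax² + bx + c; the 3 given values yield a linear system in the 3 coefficients.
Solving, g(x) = 2x² - 2x + 5.
Then g(7) = 89.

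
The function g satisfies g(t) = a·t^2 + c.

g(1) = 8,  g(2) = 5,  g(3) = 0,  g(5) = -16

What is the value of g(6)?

-27

From g(1) = 8 and g(2) = 5: 1a + c = 8 and 4a + c = 5.
Subtracting: 3a = -3, so a = -1; then c = 8 − (-1)·1 = 9.
So g(t) = -1t² + 9, and g(6) = -27.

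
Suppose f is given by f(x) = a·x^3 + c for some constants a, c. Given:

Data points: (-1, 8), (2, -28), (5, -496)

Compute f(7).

From f(-1) = 8 and f(2) = -28: -1a + c = 8 and 8a + c = -28.
Subtracting: 9a = -36, so a = -4; then c = 8 − (-4)·(-1) = 4.
So f(x) = -4x³ + 4, and f(7) = -1368.

-1368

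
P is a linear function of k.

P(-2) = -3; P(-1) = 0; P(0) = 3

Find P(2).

9

First differences: 3, 3.
Level-1 differences are constant, so P has degree 1.
Fitting a degree-1 polynomial gives P(k) = 3k + 3.
Then P(2) = 9.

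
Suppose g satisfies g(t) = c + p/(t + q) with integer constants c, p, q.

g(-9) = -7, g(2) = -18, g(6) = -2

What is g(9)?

-4

(g(t) − c)(t + q) = p for each data point; the three points give a linear system in c and q, then p follows.
Solving: c = -6, q = -3, p = 12, so g(t) = -6 + 12/(t − 3).
Then g(9) = -6 + 12/6 = -4.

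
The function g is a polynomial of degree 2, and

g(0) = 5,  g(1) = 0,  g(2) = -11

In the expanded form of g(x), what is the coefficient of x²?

Write g(x) = ax² + bx + c; the 3 given values yield a linear system in the 3 coefficients.
Solving, g(x) = -3x² - 2x + 5.
The coefficient of x² is -3.

-3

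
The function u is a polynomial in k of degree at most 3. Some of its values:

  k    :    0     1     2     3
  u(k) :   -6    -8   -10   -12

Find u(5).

First differences: -2, -2, -2.
Level-1 differences are constant, so u has degree 1.
Fitting a degree-1 polynomial gives u(k) = -2k - 6.
Then u(5) = -16.

-16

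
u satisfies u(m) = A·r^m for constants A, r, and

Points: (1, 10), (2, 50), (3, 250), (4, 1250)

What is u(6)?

Consecutive ratio: 50/10 = 5, and 250/50 = 5, so r = 5.
Then A·5^1 = 10 gives A = 2, and u(m) = 2·5^m.
u(6) = 2·5^6 = 31250.

31250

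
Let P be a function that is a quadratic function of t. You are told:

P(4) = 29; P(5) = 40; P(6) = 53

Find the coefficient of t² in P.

1

Write P(t) = at² + bt + c; the 3 given values yield a linear system in the 3 coefficients.
Solving, P(t) = t² + 2t + 5.
The coefficient of t² is 1.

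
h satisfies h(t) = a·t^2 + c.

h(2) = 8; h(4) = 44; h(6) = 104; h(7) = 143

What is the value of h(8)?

From h(2) = 8 and h(4) = 44: 4a + c = 8 and 16a + c = 44.
Subtracting: 12a = 36, so a = 3; then c = 8 − 3·4 = -4.
So h(t) = 3t² − 4, and h(8) = 188.

188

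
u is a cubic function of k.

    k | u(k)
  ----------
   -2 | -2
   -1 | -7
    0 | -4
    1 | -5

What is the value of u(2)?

Write u(k) = ak³ + bk² + ck + d; the 4 given values yield a linear system in the 4 coefficients.
Solving, u(k) = -2k³ - 2k² + 3k - 4.
Then u(2) = -22.

-22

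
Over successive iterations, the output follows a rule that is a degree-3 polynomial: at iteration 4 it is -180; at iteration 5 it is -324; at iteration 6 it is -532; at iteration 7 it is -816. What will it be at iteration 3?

-88

Write the value at k as T(k).
Write T(k) = ak³ + bk² + ck + d; the 4 given values yield a linear system in the 4 coefficients.
Solving, T(k) = -2k³ - 2k² - 4k - 4.
Then T(3) = -88.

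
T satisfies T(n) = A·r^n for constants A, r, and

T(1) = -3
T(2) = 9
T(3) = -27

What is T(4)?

81

Consecutive ratio: 9/(-3) = -3, and -27/9 = -3, so r = -3.
Then A·(-3)^1 = -3 gives A = 1, and T(n) = 1·(-3)^n.
T(4) = 1·(-3)^4 = 81.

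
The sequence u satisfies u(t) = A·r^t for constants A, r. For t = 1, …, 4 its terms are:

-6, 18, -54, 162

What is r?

Consecutive ratio: 18/(-6) = -3, and -54/18 = -3, so r = -3.
Then A·(-3)^1 = -6 gives A = 2, and u(t) = 2·(-3)^t.

-3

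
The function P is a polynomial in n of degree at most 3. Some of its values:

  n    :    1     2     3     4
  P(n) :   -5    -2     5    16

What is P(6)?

50

First differences: 3, 7, 11. Second differences: 4, 4.
Level-2 differences are constant, so P has degree 2.
Fitting a degree-2 polynomial gives P(n) = 2n² - 3n - 4.
Then P(6) = 50.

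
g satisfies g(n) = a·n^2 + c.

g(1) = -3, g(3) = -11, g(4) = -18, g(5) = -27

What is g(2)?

From g(1) = -3 and g(3) = -11: 1a + c = -3 and 9a + c = -11.
Subtracting: 8a = -8, so a = -1; then c = -3 − (-1)·1 = -2.
So g(n) = -1n² − 2, and g(2) = -6.

-6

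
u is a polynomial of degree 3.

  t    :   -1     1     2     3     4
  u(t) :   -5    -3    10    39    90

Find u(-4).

-38

Write u(t) = at³ + bt² + ct + d; the 5 given values yield a linear system in the 4 coefficients.
Solving, u(t) = t³ + 2t² - 6.
Then u(-4) = -38.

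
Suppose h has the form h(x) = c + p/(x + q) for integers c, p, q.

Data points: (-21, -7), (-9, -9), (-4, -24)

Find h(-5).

(h(x) − c)(x + q) = p for each data point; the three points give a linear system in c and q, then p follows.
Solving: c = -6, q = 3, p = 18, so h(x) = -6 + 18/(x + 3).
Then h(-5) = -6 + 18/(-2) = -15.

-15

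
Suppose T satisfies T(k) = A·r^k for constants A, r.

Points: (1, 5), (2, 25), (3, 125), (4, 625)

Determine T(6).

15625

Consecutive ratio: 25/5 = 5, and 125/25 = 5, so r = 5.
Then A·5^1 = 5 gives A = 1, and T(k) = 1·5^k.
T(6) = 1·5^6 = 15625.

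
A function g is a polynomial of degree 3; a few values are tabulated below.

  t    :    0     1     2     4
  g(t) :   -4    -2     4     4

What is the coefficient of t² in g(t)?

5

Write g(t) = at³ + bt² + ct + d; the 4 given values yield a linear system in the 4 coefficients.
Solving, g(t) = -t³ + 5t² - 2t - 4.
The coefficient of t² is 5.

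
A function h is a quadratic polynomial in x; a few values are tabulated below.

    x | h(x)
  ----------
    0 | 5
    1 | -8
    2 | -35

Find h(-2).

Write h(x) = ax² + bx + c; the 3 given values yield a linear system in the 3 coefficients.
Solving, h(x) = -7x² - 6x + 5.
Then h(-2) = -11.

-11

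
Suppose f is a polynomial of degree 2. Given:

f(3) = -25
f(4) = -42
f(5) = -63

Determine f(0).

2

Write f(n) = an² + bn + c; the 3 given values yield a linear system in the 3 coefficients.
Solving, f(n) = -2n² - 3n + 2.
Then f(0) = 2.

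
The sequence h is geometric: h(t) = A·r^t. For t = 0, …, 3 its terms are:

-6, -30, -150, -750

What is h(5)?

Consecutive ratio: -30/(-6) = 5, and -150/(-30) = 5, so r = 5.
Then A·5^0 = -6 gives A = -6, and h(t) = -6·5^t.
h(5) = -6·5^5 = -18750.

-18750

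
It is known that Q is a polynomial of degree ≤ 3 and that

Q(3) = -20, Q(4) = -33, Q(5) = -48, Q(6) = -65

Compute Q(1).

0

First differences: -13, -15, -17. Second differences: -2, -2.
Level-2 differences are constant, so Q has degree 2.
Fitting a degree-2 polynomial gives Q(x) = -x² - 6x + 7.
Then Q(1) = 0.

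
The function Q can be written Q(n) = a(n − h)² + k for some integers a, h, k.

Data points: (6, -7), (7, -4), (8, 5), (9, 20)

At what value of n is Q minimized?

First differences 3, 9, 15; second difference 6 = 2a, so a = 3.
Expanding, the n-coefficient is −2ah = -6h; matching it to the data gives h = 6, and then k = -7.
So Q(n) = 3(n − 6)² − 7.
Hence h = 6.

6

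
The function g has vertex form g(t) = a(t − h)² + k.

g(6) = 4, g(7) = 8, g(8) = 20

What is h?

6

First differences 4, 12; second difference 8 = 2a, so a = 4.
Expanding, the t-coefficient is −2ah = -8h; matching it to the data gives h = 6, and then k = 4.
So g(t) = 4(t − 6)² + 4.
Hence h = 6.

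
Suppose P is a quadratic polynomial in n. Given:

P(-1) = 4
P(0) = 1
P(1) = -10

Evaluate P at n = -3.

Write P(n) = an² + bn + c; the 3 given values yield a linear system in the 3 coefficients.
Solving, P(n) = -4n² - 7n + 1.
Then P(-3) = -14.

-14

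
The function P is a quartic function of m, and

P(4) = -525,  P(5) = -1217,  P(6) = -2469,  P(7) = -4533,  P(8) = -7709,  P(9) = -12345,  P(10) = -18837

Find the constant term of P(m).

First differences: -692, -1252, -2064, -3176, -4636, -6492. Second differences: -560, -812, -1112, -1460, -1856. Third differences: -252, -300, -348, -396. Fourth differences: -48, -48, -48.
Level-4 differences are constant, so P has degree 4.
Fitting a degree-4 polynomial gives P(m) = -2m^4 + 2m³ - 8m² - 4m + 3.
The constant term is P(0) = 3.

3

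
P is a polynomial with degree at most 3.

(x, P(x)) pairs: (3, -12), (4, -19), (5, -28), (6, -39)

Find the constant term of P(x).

First differences: -7, -9, -11. Second differences: -2, -2.
Level-2 differences are constant, so P has degree 2.
Fitting a degree-2 polynomial gives P(x) = -x² - 3.
The constant term is P(0) = -3.

-3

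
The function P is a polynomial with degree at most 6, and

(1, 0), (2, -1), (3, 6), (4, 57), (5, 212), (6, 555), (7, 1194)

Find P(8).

2261

First differences: -1, 7, 51, 155, 343, 639. Second differences: 8, 44, 104, 188, 296. Third differences: 36, 60, 84, 108. Fourth differences: 24, 24, 24.
Level-4 differences are constant, so P has degree 4.
Extending the table by one column gives the next first difference 1067, so P(8) = 1194 + 1067 = 2261.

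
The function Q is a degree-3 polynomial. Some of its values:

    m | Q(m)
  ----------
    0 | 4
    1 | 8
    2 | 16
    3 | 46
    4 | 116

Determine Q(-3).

-164

Write Q(m) = am³ + bm² + cm + d; the 5 given values yield a linear system in the 4 coefficients.
Solving, Q(m) = 3m³ - 7m² + 8m + 4.
Then Q(-3) = -164.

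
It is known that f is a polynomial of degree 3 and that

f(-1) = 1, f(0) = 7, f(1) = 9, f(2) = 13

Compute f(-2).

-15

Write f(m) = am³ + bm² + cm + d; the 4 given values yield a linear system in the 4 coefficients.
Solving, f(m) = m³ - 2m² + 3m + 7.
Then f(-2) = -15.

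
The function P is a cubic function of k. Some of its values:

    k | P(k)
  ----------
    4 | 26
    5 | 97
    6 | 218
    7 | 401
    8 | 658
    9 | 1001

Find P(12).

2666

First differences: 71, 121, 183, 257, 343. Second differences: 50, 62, 74, 86. Third differences: 12, 12, 12.
Level-3 differences are constant, so P has degree 3.
Fitting a degree-3 polynomial gives P(k) = 2k³ - 5k² - 6k + 2.
Then P(12) = 2666.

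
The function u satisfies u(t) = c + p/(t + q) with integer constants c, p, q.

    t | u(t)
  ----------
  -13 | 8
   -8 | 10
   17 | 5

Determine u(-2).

-14

(u(t) − c)(t + q) = p for each data point; the three points give a linear system in c and q, then p follows.
Solving: c = 6, q = 3, p = -20, so u(t) = 6 − 20/(t + 3).
Then u(-2) = 6 − 20/1 = -14.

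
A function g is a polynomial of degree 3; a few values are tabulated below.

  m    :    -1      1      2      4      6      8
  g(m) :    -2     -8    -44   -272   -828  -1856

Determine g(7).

Write g(m) = am³ + bm² + cm + d; the 6 given values yield a linear system in the 4 coefficients.
Solving, g(m) = -3m³ - 5m².
Then g(7) = -1274.

-1274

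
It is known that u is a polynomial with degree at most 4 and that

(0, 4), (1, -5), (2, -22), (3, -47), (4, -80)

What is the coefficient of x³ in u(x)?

First differences: -9, -17, -25, -33. Second differences: -8, -8, -8.
Level-2 differences are constant, so u has degree 2.
Fitting a degree-2 polynomial gives u(x) = -4x² - 5x + 4.
The coefficient of x³ is 0.

0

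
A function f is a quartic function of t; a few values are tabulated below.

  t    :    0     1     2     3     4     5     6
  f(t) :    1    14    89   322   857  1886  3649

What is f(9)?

16462

Write f(t) = at^4 + bt³ + ct² + dt + e; the 7 given values yield a linear system in the 5 coefficients.
Solving, f(t) = 2t^4 + 4t³ + 5t² + 2t + 1.
Then f(9) = 16462.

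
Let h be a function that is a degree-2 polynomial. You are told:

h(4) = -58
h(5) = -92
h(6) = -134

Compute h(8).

-242

Write h(x) = ax² + bx + c; the 3 given values yield a linear system in the 3 coefficients.
Solving, h(x) = -4x² + 2x - 2.
Then h(8) = -242.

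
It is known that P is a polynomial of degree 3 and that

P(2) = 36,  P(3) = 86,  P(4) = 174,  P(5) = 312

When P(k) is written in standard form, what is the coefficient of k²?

1

Write P(k) = ak³ + bk² + ck + d; the 4 given values yield a linear system in the 4 coefficients.
Solving, P(k) = 2k³ + k² + 7k + 2.
The coefficient of k² is 1.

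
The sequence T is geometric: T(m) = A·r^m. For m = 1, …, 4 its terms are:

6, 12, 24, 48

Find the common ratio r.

Consecutive ratio: 12/6 = 2, and 24/12 = 2, so r = 2.
Then A·2^1 = 6 gives A = 3, and T(m) = 3·2^m.

2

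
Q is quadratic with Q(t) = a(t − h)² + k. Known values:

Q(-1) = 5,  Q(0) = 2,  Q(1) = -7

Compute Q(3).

-43

First differences -3, -9; second difference -6 = 2a, so a = -3.
Expanding, the t-coefficient is −2ah = 6h; matching it to the data gives h = -1, and then k = 5.
So Q(t) = -3(t + 1)² + 5.
Q(3) = -3·4² + 5 = -43.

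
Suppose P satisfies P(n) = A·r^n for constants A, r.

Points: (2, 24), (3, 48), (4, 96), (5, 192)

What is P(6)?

384

Consecutive ratio: 48/24 = 2, and 96/48 = 2, so r = 2.
Then A·2^2 = 24 gives A = 6, and P(n) = 6·2^n.
P(6) = 6·2^6 = 384.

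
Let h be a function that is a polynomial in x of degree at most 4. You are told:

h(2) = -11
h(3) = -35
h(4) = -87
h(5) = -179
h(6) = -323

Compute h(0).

Write h(x) = ax^4 + bx³ + cx² + dx + e; the 5 given values yield a linear system in the 5 coefficients.
Solving, the leading coefficient vanishes, and h(x) = -2x³ + 4x² - 6x + 1.
Then h(0) = 1.

1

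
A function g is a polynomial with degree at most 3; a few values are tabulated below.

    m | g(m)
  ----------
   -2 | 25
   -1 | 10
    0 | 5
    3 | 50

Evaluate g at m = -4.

Write g(m) = am³ + bm² + cm + d; the 4 given values yield a linear system in the 4 coefficients.
Solving, the leading coefficient vanishes, and g(m) = 5m² + 5.
Then g(-4) = 85.

85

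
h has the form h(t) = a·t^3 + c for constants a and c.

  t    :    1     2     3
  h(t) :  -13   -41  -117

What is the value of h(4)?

-265

From h(1) = -13 and h(2) = -41: 1a + c = -13 and 8a + c = -41.
Subtracting: 7a = -28, so a = -4; then c = -13 − (-4)·1 = -9.
So h(t) = -4t³ − 9, and h(4) = -265.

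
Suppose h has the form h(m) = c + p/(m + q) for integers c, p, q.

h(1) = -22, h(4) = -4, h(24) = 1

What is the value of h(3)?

(h(m) − c)(m + q) = p for each data point; the three points give a linear system in c and q, then p follows.
Solving: c = 2, q = 0, p = -24, so h(m) = 2 − 24/(m + 0).
Then h(3) = 2 − 24/3 = -6.

-6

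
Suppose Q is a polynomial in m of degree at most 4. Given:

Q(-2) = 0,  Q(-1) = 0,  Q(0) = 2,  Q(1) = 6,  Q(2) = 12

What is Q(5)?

First differences: 0, 2, 4, 6. Second differences: 2, 2, 2.
Level-2 differences are constant, so Q has degree 2.
Fitting a degree-2 polynomial gives Q(m) = m² + 3m + 2.
Then Q(5) = 42.

42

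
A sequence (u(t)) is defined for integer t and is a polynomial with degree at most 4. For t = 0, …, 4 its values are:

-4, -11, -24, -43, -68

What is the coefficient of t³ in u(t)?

First differences: -7, -13, -19, -25. Second differences: -6, -6, -6.
Level-2 differences are constant, so u has degree 2.
Fitting a degree-2 polynomial gives u(t) = -3t² - 4t - 4.
The coefficient of t³ is 0.

0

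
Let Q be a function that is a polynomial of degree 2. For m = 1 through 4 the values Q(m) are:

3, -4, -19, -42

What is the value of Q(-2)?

-24

First differences: -7, -15, -23. Second differences: -8, -8.
Level-2 differences are constant, so Q has degree 2.
Fitting a degree-2 polynomial gives Q(m) = -4m² + 5m + 2.
Then Q(-2) = -24.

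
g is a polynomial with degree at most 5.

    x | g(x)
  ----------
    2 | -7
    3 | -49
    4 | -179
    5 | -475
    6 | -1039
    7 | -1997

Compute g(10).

-8855

First differences: -42, -130, -296, -564, -958. Second differences: -88, -166, -268, -394. Third differences: -78, -102, -126. Fourth differences: -24, -24.
Level-4 differences are constant, so g has degree 4.
Fitting a degree-4 polynomial gives g(x) = -x^4 + x³ + 2x² - 6x + 5.
Then g(10) = -8855.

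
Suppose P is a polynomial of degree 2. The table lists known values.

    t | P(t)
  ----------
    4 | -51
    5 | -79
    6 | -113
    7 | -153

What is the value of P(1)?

First differences: -28, -34, -40. Second differences: -6, -6.
Level-2 differences are constant, so P has degree 2.
Fitting a degree-2 polynomial gives P(t) = -3t² - t + 1.
Then P(1) = -3.

-3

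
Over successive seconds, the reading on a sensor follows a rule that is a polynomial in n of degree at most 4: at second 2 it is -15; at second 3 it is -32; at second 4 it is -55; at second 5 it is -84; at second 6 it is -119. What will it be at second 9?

Write the value at n as u(n).
First differences: -17, -23, -29, -35. Second differences: -6, -6, -6.
Level-2 differences are constant, so u has degree 2.
Fitting a degree-2 polynomial gives u(n) = -3n² - 2n + 1.
Then u(9) = -260.

-260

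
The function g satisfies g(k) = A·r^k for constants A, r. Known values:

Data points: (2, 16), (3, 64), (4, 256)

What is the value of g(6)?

Consecutive ratio: 64/16 = 4, and 256/64 = 4, so r = 4.
Then A·4^2 = 16 gives A = 1, and g(k) = 1·4^k.
g(6) = 1·4^6 = 4096.

4096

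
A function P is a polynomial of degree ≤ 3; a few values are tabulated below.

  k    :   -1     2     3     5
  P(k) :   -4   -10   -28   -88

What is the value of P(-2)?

Write P(k) = ak³ + bk² + ck + d; the 4 given values yield a linear system in the 4 coefficients.
Solving, the leading coefficient vanishes, and P(k) = -4k² + 2k + 2.
Then P(-2) = -18.

-18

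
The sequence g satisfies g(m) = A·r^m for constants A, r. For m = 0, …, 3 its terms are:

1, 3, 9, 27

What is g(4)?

Consecutive ratio: 3/1 = 3, and 9/3 = 3, so r = 3.
Then A·3^0 = 1 gives A = 1, and g(m) = 1·3^m.
g(4) = 1·3^4 = 81.

81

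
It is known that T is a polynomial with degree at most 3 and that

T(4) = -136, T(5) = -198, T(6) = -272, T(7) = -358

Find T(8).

-456

First differences: -62, -74, -86. Second differences: -12, -12.
Level-2 differences are constant, so T has degree 2.
Fitting a degree-2 polynomial gives T(n) = -6n² - 8n - 8.
Then T(8) = -456.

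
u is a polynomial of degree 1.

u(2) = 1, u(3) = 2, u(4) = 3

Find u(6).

First differences: 1, 1.
Level-1 differences are constant, so u has degree 1.
Fitting a degree-1 polynomial gives u(t) = t - 1.
Then u(6) = 5.

5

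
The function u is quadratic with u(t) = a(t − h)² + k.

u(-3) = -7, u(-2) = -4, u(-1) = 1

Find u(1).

17

First differences 3, 5; second difference 2 = 2a, so a = 1.
Expanding, the t-coefficient is −2ah = -2h; matching it to the data gives h = -4, and then k = -8.
So u(t) = 1(t + 4)² − 8.
u(1) = 1·5² − 8 = 17.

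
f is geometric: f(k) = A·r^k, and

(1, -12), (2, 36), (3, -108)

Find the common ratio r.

Consecutive ratio: 36/(-12) = -3, and -108/36 = -3, so r = -3.
Then A·(-3)^1 = -12 gives A = 4, and f(k) = 4·(-3)^k.

-3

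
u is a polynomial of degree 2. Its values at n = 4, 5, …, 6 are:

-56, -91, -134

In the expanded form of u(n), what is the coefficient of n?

Write u(n) = an² + bn + c; the 3 given values yield a linear system in the 3 coefficients.
Solving, u(n) = -4n² + n + 4.
The coefficient of n is 1.

1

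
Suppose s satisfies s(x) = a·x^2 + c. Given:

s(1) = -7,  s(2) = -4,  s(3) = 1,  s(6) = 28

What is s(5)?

17

From s(1) = -7 and s(2) = -4: 1a + c = -7 and 4a + c = -4.
Subtracting: 3a = 3, so a = 1; then c = -7 − 1·1 = -8.
So s(x) = 1x² − 8, and s(5) = 17.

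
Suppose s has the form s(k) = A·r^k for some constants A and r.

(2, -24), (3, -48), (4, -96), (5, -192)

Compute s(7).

Consecutive ratio: -48/(-24) = 2, and -96/(-48) = 2, so r = 2.
Then A·2^2 = -24 gives A = -6, and s(k) = -6·2^k.
s(7) = -6·2^7 = -768.

-768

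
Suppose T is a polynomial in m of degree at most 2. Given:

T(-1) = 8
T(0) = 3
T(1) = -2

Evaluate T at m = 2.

First differences: -5, -5.
Level-1 differences are constant, so T has degree 1.
Fitting a degree-1 polynomial gives T(m) = -5m + 3.
Then T(2) = -7.

-7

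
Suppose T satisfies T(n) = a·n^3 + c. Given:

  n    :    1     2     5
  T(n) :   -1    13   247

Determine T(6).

From T(1) = -1 and T(2) = 13: 1a + c = -1 and 8a + c = 13.
Subtracting: 7a = 14, so a = 2; then c = -1 − 2·1 = -3.
So T(n) = 2n³ − 3, and T(6) = 429.

429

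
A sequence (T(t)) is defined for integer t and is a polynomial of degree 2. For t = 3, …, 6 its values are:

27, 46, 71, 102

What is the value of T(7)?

First differences: 19, 25, 31. Second differences: 6, 6.
Level-2 differences are constant, so T has degree 2.
Fitting a degree-2 polynomial gives T(t) = 3t² - 2t + 6.
Then T(7) = 139.

139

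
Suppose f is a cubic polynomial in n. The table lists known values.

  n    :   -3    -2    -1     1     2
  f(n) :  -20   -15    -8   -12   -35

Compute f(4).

-153

Write f(n) = an³ + bn² + cn + d; the 5 given values yield a linear system in the 4 coefficients.
Solving, f(n) = -n³ - 5n² - n - 5.
Then f(4) = -153.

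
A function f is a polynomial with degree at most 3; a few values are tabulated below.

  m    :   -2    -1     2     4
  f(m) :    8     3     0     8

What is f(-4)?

24

Write f(m) = am³ + bm² + cm + d; the 4 given values yield a linear system in the 4 coefficients.
Solving, the leading coefficient vanishes, and f(m) = m² - 2m.
Then f(-4) = 24.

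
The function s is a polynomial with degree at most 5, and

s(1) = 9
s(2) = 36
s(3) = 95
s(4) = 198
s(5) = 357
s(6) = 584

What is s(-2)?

Write s(x) = ax^5 + bx^4 + cx³ + dx² + ex + p; the 6 given values yield a linear system in the 6 coefficients.
Solving, the top 2 coefficients vanish, and s(x) = 2x³ + 4x² + x + 2.
Then s(-2) = 0.

0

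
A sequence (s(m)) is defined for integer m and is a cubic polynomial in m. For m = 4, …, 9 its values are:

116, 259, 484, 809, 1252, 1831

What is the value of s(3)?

Write s(m) = am³ + bm² + cm + d; the 6 given values yield a linear system in the 4 coefficients.
Solving, s(m) = 3m³ - 4m² - 4m + 4.
Then s(3) = 37.

37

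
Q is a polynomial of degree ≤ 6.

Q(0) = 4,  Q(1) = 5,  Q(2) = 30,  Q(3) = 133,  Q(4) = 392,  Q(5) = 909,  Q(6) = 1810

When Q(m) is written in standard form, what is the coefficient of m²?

First differences: 1, 25, 103, 259, 517, 901. Second differences: 24, 78, 156, 258, 384. Third differences: 54, 78, 102, 126. Fourth differences: 24, 24, 24.
Level-4 differences are constant, so Q has degree 4.
Fitting a degree-4 polynomial gives Q(m) = m^4 + 3m³ - 4m² + m + 4.
The coefficient of m² is -4.

-4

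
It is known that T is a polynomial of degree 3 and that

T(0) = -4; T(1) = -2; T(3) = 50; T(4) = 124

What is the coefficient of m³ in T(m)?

Write T(m) = am³ + bm² + cm + d; the 4 given values yield a linear system in the 4 coefficients.
Solving, T(m) = 2m³ - 4.
The coefficient of m³ is 2.

2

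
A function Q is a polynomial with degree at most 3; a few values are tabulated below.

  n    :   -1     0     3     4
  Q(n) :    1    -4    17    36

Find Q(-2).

12

Write Q(n) = an³ + bn² + cn + d; the 4 given values yield a linear system in the 4 coefficients.
Solving, the leading coefficient vanishes, and Q(n) = 3n² - 2n - 4.
Then Q(-2) = 12.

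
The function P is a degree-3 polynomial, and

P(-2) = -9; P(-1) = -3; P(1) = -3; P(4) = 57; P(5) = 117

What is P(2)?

3

Write P(t) = at³ + bt² + ct + d; the 5 given values yield a linear system in the 4 coefficients.
Solving, P(t) = t³ - t - 3.
Then P(2) = 3.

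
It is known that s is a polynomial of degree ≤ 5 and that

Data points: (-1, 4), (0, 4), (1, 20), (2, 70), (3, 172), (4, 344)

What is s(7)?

1460

First differences: 0, 16, 50, 102, 172. Second differences: 16, 34, 52, 70. Third differences: 18, 18, 18.
Level-3 differences are constant, so s has degree 3.
Fitting a degree-3 polynomial gives s(t) = 3t³ + 8t² + 5t + 4.
Then s(7) = 1460.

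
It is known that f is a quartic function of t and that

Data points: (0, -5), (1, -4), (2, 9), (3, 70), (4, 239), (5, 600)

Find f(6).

1261

First differences: 1, 13, 61, 169, 361. Second differences: 12, 48, 108, 192. Third differences: 36, 60, 84. Fourth differences: 24, 24.
Level-4 differences are constant, so f has degree 4.
Extending the table by one column gives the next first difference 661, so f(6) = 600 + 661 = 1261.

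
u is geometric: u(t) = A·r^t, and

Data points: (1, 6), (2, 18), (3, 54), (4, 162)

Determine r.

Consecutive ratio: 18/6 = 3, and 54/18 = 3, so r = 3.
Then A·3^1 = 6 gives A = 2, and u(t) = 2·3^t.

3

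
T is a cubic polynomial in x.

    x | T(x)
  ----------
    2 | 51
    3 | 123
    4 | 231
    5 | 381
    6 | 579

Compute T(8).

First differences: 72, 108, 150, 198. Second differences: 36, 42, 48. Third differences: 6, 6.
Level-3 differences are constant, so T has degree 3.
Fitting a degree-3 polynomial gives T(x) = x³ + 9x² + 8x - 9.
Then T(8) = 1143.

1143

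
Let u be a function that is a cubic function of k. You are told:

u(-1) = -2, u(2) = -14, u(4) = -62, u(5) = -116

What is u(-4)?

Write u(k) = ak³ + bk² + ck + d; the 4 given values yield a linear system in the 4 coefficients.
Solving, u(k) = -k³ + k² - 2k - 6.
Then u(-4) = 82.

82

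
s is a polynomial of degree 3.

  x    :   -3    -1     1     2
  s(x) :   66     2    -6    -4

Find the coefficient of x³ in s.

Write s(x) = ax³ + bx² + cx + d; the 4 given values yield a linear system in the 4 coefficients.
Solving, s(x) = -x³ + 4x² - 3x - 6.
The coefficient of x³ is -1.

-1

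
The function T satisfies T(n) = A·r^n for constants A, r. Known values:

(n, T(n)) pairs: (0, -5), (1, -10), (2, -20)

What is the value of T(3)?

Consecutive ratio: -10/(-5) = 2, and -20/(-10) = 2, so r = 2.
Then A·2^0 = -5 gives A = -5, and T(n) = -5·2^n.
T(3) = -5·2^3 = -40.

-40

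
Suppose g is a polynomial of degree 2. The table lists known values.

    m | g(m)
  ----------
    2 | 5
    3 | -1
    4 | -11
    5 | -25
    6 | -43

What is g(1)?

7

First differences: -6, -10, -14, -18. Second differences: -4, -4, -4.
Level-2 differences are constant, so g has degree 2.
Fitting a degree-2 polynomial gives g(m) = -2m² + 4m + 5.
Then g(1) = 7.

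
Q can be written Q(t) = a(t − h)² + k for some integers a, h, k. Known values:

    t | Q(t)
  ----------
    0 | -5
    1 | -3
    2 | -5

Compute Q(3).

-11

First differences 2, -2; second difference -4 = 2a, so a = -2.
Expanding, the t-coefficient is −2ah = 4h; matching it to the data gives h = 1, and then k = -3.
So Q(t) = -2(t − 1)² − 3.
Q(3) = -2·2² − 3 = -11.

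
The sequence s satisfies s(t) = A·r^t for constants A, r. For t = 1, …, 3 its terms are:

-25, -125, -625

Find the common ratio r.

5

Consecutive ratio: -125/(-25) = 5, and -625/(-125) = 5, so r = 5.
Then A·5^1 = -25 gives A = -5, and s(t) = -5·5^t.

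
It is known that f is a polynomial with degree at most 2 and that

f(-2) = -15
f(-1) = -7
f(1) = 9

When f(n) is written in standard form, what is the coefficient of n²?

Write f(n) = an² + bn + c; the 3 given values yield a linear system in the 3 coefficients.
Solving, the leading coefficient vanishes, and f(n) = 8n + 1.
The coefficient of n² is 0.

0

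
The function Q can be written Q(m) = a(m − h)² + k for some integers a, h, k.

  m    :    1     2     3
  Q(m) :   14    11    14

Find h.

First differences -3, 3; second difference 6 = 2a, so a = 3.
Expanding, the m-coefficient is −2ah = -6h; matching it to the data gives h = 2, and then k = 11.
So Q(m) = 3(m − 2)² + 11.
Hence h = 2.

2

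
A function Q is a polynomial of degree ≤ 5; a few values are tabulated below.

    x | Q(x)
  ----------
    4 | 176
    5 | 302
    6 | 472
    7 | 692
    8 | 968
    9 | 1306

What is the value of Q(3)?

First differences: 126, 170, 220, 276, 338. Second differences: 44, 50, 56, 62. Third differences: 6, 6, 6.
Level-3 differences are constant, so Q has degree 3.
Fitting a degree-3 polynomial gives Q(x) = x³ + 7x² + 2x - 8.
Then Q(3) = 88.

88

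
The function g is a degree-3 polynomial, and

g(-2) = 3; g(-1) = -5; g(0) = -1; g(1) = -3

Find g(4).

-225

Write g(m) = am³ + bm² + cm + d; the 4 given values yield a linear system in the 4 coefficients.
Solving, g(m) = -3m³ - 3m² + 4m - 1.
Then g(4) = -225.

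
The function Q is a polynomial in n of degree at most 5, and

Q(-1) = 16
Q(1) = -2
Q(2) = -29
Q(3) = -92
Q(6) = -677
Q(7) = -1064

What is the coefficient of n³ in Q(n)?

-3

Write Q(n) = an^5 + bn^4 + cn³ + dn² + en + p; the 6 given values yield a linear system in the 6 coefficients.
Solving, the top 2 coefficients vanish, and Q(n) = -3n³ - 6n + 7.
The coefficient of n³ is -3.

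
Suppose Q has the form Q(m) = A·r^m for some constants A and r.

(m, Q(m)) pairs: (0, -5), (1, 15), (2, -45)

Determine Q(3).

Consecutive ratio: 15/(-5) = -3, and -45/15 = -3, so r = -3.
Then A·(-3)^0 = -5 gives A = -5, and Q(m) = -5·(-3)^m.
Q(3) = -5·(-3)^3 = 135.

135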